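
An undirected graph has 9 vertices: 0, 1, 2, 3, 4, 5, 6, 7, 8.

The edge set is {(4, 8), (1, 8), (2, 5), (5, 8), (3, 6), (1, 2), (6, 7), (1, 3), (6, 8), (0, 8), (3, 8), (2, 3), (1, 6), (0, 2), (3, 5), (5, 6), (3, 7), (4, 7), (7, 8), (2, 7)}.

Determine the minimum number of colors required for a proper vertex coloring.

1, 3, 6, 8 are pairwise adjacent (a clique of size 4), so at least 4 colors are needed.
4 colors suffice: 0=b, 1=c, 2=a, 3=b, 4=b, 5=c, 6=d, 7=c, 8=a. Each edge has distinct colors on its endpoints.

4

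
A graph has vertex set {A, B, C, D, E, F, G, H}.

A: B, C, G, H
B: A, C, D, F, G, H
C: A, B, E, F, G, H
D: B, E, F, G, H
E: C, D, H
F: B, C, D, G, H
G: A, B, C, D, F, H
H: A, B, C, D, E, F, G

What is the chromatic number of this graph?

5

B, C, F, G, H are mutually adjacent (a clique of size 5), so at least 5 colors are needed.
5 colors suffice: A=5, B=3, C=2, D=2, E=3, F=5, G=4, H=1. No two adjacent vertices share a color.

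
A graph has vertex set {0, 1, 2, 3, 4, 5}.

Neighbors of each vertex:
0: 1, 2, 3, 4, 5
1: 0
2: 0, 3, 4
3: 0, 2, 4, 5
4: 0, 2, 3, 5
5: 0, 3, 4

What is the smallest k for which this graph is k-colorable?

4

0, 2, 3, 4 form a clique, so at least 4 colors are needed.
One proper 4-coloring: 0=a, 1=b, 2=d, 3=b, 4=c, 5=d. No two adjacent vertices share a color.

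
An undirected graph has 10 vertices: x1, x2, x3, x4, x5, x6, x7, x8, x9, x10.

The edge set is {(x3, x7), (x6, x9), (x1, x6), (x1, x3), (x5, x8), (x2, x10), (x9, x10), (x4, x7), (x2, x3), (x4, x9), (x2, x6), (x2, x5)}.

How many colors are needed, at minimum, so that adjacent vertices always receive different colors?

x2 and x5 are adjacent, so at least 2 colors are needed.
2 colors suffice: x1=1, x2=1, x3=2, x4=2, x5=2, x6=2, x7=1, x8=1, x9=1, x10=2. Every edge joins two different colors.

2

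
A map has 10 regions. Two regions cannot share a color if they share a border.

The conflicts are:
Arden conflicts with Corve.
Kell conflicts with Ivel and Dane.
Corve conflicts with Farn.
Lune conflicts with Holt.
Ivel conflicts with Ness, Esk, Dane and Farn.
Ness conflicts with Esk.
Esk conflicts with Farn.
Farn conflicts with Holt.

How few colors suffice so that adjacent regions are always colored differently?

Ivel, Esk, Farn are mutually in conflict, so at least 3 colors are needed.
3 colors suffice: color 1 → {Corve, Ivel, Holt}; color 2 → {Arden, Lune, Ness, Dane, Farn}; color 3 → {Kell, Esk}. No two conflicting regions share a color.

3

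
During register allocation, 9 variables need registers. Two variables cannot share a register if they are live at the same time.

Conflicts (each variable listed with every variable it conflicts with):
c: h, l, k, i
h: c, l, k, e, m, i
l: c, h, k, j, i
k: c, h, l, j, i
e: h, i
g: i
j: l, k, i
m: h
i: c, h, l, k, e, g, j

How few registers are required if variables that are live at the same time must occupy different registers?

5

c, h, l, k, i pairwise conflict, so at least 5 registers are needed.
Using 5 registers: c=5, h=2, l=3, k=4, e=3, g=2, j=2, m=1, i=1. No two conflicting variables share a register.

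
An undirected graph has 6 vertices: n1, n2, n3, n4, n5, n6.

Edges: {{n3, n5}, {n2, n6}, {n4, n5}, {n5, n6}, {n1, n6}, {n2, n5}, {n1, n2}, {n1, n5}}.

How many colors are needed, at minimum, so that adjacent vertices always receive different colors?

4

n1, n2, n5, n6 are pairwise adjacent (a clique of size 4), so at least 4 colors are needed.
4 colors suffice: n1=3, n2=2, n3=2, n4=2, n5=1, n6=4. No two adjacent vertices share a color.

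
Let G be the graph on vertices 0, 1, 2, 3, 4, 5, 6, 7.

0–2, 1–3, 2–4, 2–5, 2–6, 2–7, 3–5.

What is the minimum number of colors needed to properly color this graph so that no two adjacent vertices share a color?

2

2 and 7 are adjacent, so at least 2 colors are needed.
A valid assignment using 2 colors: 0=blue, 1=blue, 2=red, 3=red, 4=blue, 5=blue, 6=blue, 7=blue. No two adjacent vertices share a color.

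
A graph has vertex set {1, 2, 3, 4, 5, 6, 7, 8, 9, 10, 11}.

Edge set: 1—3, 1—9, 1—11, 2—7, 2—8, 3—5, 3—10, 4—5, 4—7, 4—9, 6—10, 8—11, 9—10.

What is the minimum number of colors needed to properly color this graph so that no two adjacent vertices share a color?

The cycle 9-10-3-5-4-9 has odd length 5, so it cannot be 2-colored; at least 3 colors are needed.
3 colors suffice: color red → {2, 3, 6, 9, 11}; color blue → {1, 4, 8, 10}; color green → {5, 7}. No two adjacent vertices share a color.

3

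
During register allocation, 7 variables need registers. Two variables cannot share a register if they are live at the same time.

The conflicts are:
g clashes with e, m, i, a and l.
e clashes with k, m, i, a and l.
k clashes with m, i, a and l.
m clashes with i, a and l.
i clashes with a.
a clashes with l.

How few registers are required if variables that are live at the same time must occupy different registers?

5

e, k, m, a, l are mutually in conflict, so at least 5 registers are needed.
A valid assignment using 5 registers: g=5, e=1, k=5, m=3, i=4, a=2, l=4. Each listed conflict is separated.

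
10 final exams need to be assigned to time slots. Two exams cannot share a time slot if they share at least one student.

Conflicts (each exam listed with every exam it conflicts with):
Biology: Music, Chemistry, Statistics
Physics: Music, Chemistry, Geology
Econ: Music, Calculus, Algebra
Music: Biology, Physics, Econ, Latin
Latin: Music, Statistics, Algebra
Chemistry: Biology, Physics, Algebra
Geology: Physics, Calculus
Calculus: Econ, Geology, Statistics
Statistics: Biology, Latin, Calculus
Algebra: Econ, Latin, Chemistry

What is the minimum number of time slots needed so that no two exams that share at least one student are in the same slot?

The cycle Econ-Calculus-Geology-Physics-Music-Econ has odd length 5, so it cannot be 2-colored; at least 3 time slots are needed.
3 time slots suffice: time slot 1 → {Music, Calculus, Algebra}; time slot 2 → {Econ, Chemistry, Geology, Statistics}; time slot 3 → {Biology, Physics, Latin}. No two conflicting exams share a time slot.

3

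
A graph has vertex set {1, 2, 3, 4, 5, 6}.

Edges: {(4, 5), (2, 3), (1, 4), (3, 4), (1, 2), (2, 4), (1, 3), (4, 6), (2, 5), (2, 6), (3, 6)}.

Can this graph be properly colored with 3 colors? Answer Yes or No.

No

1, 2, 3, 4 are mutually adjacent (a clique of size 4), so at least 4 colors are needed.
So 3 colors are not enough.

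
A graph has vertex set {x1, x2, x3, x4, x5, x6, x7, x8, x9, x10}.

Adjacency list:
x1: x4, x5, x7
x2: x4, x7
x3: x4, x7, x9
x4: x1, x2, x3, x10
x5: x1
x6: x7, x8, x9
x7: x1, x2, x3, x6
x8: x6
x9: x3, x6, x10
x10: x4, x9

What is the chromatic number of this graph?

2

x1 and x5 are adjacent, so at least 2 colors are needed.
2 colors suffice: color 1 → {x4, x5, x7, x8, x9}; color 2 → {x1, x2, x3, x6, x10}. Every edge joins two different colors.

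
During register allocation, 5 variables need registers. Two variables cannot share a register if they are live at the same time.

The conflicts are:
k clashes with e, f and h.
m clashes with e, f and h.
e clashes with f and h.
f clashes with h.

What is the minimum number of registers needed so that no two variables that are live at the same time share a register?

m, e, f, h pairwise conflict, so at least 4 registers are needed.
4 registers suffice: register 1 → {f}; register 2 → {e}; register 3 → {h}; register 4 → {k, m}. Each listed conflict is separated.

4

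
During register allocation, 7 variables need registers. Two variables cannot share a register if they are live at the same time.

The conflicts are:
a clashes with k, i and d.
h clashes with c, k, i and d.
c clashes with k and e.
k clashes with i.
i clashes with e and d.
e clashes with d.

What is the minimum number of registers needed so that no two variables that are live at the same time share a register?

h, c, k all conflict with each other, so at least 3 registers are needed.
3 registers suffice: a=2, h=2, c=1, k=3, i=1, e=2, d=3. No two conflicting variables share a register.

3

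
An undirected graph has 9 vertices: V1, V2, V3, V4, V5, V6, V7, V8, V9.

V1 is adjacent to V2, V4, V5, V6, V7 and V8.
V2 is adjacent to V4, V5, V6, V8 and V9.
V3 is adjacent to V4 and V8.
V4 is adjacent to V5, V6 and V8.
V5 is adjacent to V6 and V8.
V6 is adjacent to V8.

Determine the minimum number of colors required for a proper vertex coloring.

6

V1, V2, V4, V5, V6, V8 are mutually adjacent (a clique of size 6), so at least 6 colors are needed.
6 colors suffice: V1=2, V2=3, V3=2, V4=1, V5=6, V6=5, V7=1, V8=4, V9=1. No two adjacent vertices share a color.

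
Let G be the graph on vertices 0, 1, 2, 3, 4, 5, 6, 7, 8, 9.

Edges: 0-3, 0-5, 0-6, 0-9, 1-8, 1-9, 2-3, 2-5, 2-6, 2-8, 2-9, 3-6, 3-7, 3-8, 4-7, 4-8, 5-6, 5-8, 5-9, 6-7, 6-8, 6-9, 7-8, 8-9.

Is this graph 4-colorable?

No

2, 5, 6, 8, 9 are pairwise adjacent (a clique of size 5), so at least 5 colors are needed.
So 4 colors are not enough.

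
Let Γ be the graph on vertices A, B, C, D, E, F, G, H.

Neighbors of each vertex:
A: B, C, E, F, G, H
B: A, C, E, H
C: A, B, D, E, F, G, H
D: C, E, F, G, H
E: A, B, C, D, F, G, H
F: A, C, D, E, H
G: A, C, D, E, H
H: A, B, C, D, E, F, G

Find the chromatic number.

A, C, E, F, H form a clique, so at least 5 colors are needed.
5 colors suffice: A=4, B=5, C=1, D=4, E=3, F=5, G=5, H=2. No two adjacent vertices share a color.

5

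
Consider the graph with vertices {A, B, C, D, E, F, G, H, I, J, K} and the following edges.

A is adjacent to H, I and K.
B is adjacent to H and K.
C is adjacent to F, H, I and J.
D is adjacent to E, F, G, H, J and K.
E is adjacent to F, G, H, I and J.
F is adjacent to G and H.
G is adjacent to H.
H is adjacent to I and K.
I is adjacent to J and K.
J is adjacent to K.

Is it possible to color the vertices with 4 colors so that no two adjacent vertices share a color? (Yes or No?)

No

D, E, F, G, H are mutually adjacent (a clique of size 5), so at least 5 colors are needed.
So 4 colors are not enough.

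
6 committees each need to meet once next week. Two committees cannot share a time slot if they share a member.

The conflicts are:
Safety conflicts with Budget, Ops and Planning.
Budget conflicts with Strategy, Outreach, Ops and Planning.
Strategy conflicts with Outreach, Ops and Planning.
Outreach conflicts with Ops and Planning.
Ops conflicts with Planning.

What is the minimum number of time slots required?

5

Budget, Strategy, Outreach, Ops, Planning all conflict with each other, so at least 5 time slots are needed.
5 time slots suffice: Safety=4, Budget=2, Strategy=4, Outreach=5, Ops=1, Planning=3. Each listed conflict is separated.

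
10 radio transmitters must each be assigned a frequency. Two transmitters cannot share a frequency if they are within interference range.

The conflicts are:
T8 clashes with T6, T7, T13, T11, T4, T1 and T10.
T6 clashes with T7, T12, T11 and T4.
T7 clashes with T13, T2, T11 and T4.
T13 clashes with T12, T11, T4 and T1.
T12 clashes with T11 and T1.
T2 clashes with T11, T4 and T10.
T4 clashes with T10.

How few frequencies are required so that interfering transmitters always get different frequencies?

4

T8, T7, T13, T11 are mutually in conflict, so at least 4 frequencies are needed.
4 frequencies suffice: frequency 1 → {T8, T12, T2}; frequency 2 → {T11, T4, T1}; frequency 3 → {T6, T13, T10}; frequency 4 → {T7}. Each listed conflict is separated.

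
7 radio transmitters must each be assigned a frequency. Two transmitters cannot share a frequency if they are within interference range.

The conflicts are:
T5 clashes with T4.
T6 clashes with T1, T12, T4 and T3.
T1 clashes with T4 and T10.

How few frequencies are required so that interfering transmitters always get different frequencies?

T6, T1, T4 all conflict with each other, so at least 3 frequencies are needed.
3 frequencies suffice: frequency 1 → {T5, T6, T10}; frequency 2 → {T1, T12, T3}; frequency 3 → {T4}. No two conflicting transmitters share a frequency.

3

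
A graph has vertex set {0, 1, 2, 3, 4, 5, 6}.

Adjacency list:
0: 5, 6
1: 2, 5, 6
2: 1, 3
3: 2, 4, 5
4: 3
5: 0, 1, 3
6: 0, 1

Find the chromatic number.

3 and 4 are adjacent, so at least 2 colors are needed.
One proper 2-coloring: 0=blue, 1=blue, 2=red, 3=blue, 4=red, 5=red, 6=red. Every edge joins two different colors.

2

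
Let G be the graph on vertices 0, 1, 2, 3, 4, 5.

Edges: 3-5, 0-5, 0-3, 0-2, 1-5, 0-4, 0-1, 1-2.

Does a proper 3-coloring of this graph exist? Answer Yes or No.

The chromatic number is 3. 0, 1, 2 form a triangle, so at least 3 colors are needed.
3 colors suffice: color red → {0}; color blue → {1, 3, 4}; color green → {2, 5}.
That is already a proper 3-coloring.

Yes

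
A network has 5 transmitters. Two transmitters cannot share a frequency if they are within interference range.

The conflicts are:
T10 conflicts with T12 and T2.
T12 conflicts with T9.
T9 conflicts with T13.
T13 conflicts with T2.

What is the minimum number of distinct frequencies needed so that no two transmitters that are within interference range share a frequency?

The cycle T12-T10-T2-T13-T9-T12 has odd length 5, so it cannot be 2-colored; at least 3 frequencies are needed.
Using 3 frequencies: T10=2, T12=3, T9=1, T13=2, T2=1. Each listed conflict is separated.

3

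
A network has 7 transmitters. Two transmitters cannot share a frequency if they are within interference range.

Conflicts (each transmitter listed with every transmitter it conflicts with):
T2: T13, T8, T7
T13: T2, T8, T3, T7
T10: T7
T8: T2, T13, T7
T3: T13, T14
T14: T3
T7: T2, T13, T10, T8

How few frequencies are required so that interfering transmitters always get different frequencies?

4

T2, T13, T8, T7 all conflict with each other, so at least 4 frequencies are needed.
4 frequencies suffice: frequency 1 → {T3, T7}; frequency 2 → {T13, T10, T14}; frequency 3 → {T8}; frequency 4 → {T2}. No two conflicting transmitters share a frequency.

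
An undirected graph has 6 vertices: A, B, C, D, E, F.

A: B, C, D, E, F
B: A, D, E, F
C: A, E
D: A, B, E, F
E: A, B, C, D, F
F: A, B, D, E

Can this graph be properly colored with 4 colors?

No

A, B, D, E, F are mutually adjacent (a clique of size 5), so at least 5 colors are needed.
So 4 colors are not enough.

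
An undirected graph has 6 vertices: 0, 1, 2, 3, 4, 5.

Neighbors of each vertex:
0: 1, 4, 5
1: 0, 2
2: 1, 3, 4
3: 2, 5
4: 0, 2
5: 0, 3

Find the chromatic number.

3

The cycle 3-5-0-4-2-3 has odd length 5, so it cannot be 2-colored; at least 3 colors are needed.
A valid assignment using 3 colors: 0=red, 1=blue, 2=red, 3=green, 4=blue, 5=blue. Every edge joins two different colors.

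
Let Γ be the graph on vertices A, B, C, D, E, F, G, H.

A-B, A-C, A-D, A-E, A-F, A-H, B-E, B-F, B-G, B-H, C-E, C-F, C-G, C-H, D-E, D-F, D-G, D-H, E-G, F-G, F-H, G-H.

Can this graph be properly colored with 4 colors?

The chromatic number is 4. A, C, F, H form a clique, so at least 4 colors are needed.
4 colors suffice: color red → {E, F}; color blue → {A, G}; color green → {H}; color yellow → {B, C, D}.
That is already a proper 4-coloring.

Yes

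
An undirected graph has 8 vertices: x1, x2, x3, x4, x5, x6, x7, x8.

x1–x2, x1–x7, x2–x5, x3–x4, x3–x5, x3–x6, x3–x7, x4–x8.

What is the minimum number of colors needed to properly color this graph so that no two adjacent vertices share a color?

The cycle x1-x2-x5-x3-x7-x1 has odd length 5, so it cannot be 2-colored; at least 3 colors are needed.
One proper 3-coloring: x1=2, x2=1, x3=1, x4=2, x5=2, x6=2, x7=3, x8=1. No two adjacent vertices share a color.

3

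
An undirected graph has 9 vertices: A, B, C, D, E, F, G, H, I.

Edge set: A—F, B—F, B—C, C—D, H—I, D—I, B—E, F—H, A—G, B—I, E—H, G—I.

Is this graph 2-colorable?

The cycle F-B-I-G-A-F has odd length 5, so it cannot be 2-colored; at least 3 colors are needed.
So 2 colors are not enough.

No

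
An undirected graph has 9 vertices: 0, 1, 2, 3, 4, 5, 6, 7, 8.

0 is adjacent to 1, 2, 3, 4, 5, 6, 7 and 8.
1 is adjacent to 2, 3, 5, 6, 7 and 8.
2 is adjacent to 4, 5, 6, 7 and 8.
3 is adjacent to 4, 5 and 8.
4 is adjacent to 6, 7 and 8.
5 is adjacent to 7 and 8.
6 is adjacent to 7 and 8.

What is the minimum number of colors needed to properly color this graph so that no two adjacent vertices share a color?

0, 1, 2, 5, 7 are pairwise adjacent (a clique of size 5), so at least 5 colors are needed.
One proper 5-coloring: 0=a, 1=b, 2=d, 3=d, 4=b, 5=e, 6=e, 7=c, 8=c. Each edge has distinct colors on its endpoints.

5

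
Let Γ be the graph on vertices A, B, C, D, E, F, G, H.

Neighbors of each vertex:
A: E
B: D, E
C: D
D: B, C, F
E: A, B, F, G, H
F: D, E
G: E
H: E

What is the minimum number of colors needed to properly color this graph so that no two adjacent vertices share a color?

C and D are adjacent, so at least 2 colors are needed.
A valid assignment using 2 colors: A=2, B=2, C=2, D=1, E=1, F=2, G=2, H=2. Every edge joins two different colors.

2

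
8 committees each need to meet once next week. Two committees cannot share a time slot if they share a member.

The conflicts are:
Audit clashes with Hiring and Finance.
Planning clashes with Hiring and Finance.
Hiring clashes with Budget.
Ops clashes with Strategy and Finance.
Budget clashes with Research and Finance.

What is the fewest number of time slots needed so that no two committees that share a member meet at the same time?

2

Budget and Finance conflict, so at least 2 time slots are needed.
A valid assignment using 2 time slots: Audit=2, Planning=2, Hiring=1, Ops=2, Budget=2, Strategy=1, Research=1, Finance=1. No two conflicting committees share a time slot.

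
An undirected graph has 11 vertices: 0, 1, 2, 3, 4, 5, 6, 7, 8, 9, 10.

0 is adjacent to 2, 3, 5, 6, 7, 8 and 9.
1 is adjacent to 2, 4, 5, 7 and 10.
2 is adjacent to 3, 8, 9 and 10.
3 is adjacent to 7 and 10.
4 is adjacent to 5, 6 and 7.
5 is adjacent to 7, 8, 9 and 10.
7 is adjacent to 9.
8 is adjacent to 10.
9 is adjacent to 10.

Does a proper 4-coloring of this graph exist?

The chromatic number is 4. 0, 5, 7, 9 form a clique, so at least 4 colors are needed.
4 colors suffice: color red → {0, 4, 10}; color blue → {2, 5, 6}; color green → {7, 8}; color yellow → {1, 3, 9}.
That is already a proper 4-coloring.

Yes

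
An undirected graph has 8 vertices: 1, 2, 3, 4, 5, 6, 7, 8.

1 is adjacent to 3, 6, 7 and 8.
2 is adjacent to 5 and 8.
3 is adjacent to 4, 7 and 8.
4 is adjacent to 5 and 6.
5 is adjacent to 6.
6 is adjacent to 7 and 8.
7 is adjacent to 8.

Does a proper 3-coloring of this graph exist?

No

1, 6, 7, 8 are mutually adjacent (a clique of size 4), so at least 4 colors are needed.
So 3 colors are not enough.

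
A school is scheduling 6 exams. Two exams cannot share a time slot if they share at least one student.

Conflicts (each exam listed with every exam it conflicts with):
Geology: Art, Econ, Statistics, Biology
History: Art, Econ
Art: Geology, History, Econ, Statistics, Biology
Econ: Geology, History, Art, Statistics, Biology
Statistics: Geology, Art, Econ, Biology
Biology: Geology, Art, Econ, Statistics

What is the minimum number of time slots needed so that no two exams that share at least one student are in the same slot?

Geology, Art, Econ, Statistics, Biology are mutually in conflict, so at least 5 time slots are needed.
Using 5 time slots: Geology=3, History=3, Art=2, Econ=1, Statistics=5, Biology=4. Each listed conflict is separated.

5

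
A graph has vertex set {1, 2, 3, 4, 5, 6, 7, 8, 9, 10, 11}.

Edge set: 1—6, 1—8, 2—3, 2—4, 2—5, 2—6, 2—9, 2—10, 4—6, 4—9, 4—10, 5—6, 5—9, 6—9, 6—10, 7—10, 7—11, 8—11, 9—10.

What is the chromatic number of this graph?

2, 4, 6, 9, 10 are pairwise adjacent (a clique of size 5), so at least 5 colors are needed.
A valid assignment using 5 colors: 1=a, 2=a, 3=b, 4=e, 5=d, 6=b, 7=b, 8=b, 9=c, 10=d, 11=a. Every edge joins two different colors.

5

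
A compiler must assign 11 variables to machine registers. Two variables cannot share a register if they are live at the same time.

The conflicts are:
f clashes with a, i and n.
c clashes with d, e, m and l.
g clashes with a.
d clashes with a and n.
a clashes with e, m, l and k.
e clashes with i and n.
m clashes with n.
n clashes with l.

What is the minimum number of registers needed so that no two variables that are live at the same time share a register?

d and a conflict, so at least 2 registers are needed.
2 registers suffice: register 1 → {c, a, i, n}; register 2 → {f, g, d, e, m, l, k}. No two conflicting variables share a register.

2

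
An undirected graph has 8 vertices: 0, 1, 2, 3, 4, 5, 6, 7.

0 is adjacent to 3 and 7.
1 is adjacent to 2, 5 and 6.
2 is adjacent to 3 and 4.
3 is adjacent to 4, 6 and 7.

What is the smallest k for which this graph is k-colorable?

3

0, 3, 7 are mutually adjacent, so at least 3 colors are needed.
3 colors suffice: color red → {1, 3}; color blue → {0, 2, 5, 6}; color green → {4, 7}. Each edge has distinct colors on its endpoints.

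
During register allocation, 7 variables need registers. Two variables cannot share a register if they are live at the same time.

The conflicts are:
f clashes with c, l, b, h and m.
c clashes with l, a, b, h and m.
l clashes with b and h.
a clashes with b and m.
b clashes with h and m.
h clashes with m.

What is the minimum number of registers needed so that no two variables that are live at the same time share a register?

5

f, c, b, h, m all conflict with each other, so at least 5 registers are needed.
A valid assignment using 5 registers: f=4, c=2, l=3, a=4, b=1, h=5, m=3. Each listed conflict is separated.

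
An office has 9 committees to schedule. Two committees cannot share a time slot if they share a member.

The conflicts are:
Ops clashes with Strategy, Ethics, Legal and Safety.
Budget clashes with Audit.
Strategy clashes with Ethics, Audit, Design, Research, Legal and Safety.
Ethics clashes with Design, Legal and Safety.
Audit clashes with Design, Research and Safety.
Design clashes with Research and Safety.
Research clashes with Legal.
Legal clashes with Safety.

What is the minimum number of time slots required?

5

Ops, Strategy, Ethics, Legal, Safety pairwise conflict, so at least 5 time slots are needed.
5 time slots suffice: time slot 1 → {Budget, Strategy}; time slot 2 → {Research, Safety}; time slot 3 → {Ethics, Audit}; time slot 4 → {Design, Legal}; time slot 5 → {Ops}. Each listed conflict is separated.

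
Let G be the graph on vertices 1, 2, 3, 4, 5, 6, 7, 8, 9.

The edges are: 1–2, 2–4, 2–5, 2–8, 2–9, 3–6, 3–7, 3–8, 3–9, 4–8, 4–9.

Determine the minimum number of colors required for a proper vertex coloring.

3

2, 4, 9 are pairwise adjacent, so at least 3 colors are needed.
3 colors suffice: color red → {2, 3}; color blue → {1, 5, 6, 7, 8, 9}; color green → {4}. Every edge joins two different colors.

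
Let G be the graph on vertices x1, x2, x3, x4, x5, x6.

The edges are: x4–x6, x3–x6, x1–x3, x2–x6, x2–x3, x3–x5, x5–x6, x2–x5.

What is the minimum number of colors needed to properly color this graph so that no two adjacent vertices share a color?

4

x2, x3, x5, x6 are mutually adjacent (a clique of size 4), so at least 4 colors are needed.
4 colors suffice: color R → {x1, x6}; color B → {x3, x4}; color G → {x2}; color Y → {x5}. Every edge joins two different colors.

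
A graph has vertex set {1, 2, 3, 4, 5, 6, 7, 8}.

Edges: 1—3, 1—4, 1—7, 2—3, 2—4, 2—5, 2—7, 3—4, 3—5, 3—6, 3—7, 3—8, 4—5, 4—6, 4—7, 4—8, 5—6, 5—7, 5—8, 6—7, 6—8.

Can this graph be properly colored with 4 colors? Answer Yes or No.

No

3, 4, 5, 6, 8 form a clique, so at least 5 colors are needed.
So 4 colors are not enough.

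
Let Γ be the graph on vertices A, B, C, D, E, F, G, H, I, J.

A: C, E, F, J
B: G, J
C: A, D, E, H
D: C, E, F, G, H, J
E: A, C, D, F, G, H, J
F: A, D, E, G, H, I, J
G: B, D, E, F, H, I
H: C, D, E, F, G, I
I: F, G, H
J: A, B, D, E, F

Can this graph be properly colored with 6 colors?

The chromatic number is 5. D, E, F, G, H form a clique, so at least 5 colors are needed.
5 colors suffice: color 1 → {B, C, F}; color 2 → {E, I}; color 3 → {G, J}; color 4 → {A, D}; color 5 → {H}.
Since 6 ≥ 5, a proper 6-coloring certainly exists.

Yes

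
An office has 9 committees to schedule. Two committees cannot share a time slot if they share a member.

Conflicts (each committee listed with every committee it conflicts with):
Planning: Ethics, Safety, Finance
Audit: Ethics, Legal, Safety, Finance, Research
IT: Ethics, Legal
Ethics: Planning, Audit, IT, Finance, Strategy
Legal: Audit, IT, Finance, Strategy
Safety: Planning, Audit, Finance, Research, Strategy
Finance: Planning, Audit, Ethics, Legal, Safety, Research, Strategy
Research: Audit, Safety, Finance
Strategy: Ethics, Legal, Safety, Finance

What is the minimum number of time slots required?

Audit, Safety, Finance, Research all conflict with each other, so at least 4 time slots are needed.
4 time slots suffice: time slot 1 → {IT, Finance}; time slot 2 → {Ethics, Legal, Safety}; time slot 3 → {Planning, Audit, Strategy}; time slot 4 → {Research}. Every pair that conflicts lands in different time slots.

4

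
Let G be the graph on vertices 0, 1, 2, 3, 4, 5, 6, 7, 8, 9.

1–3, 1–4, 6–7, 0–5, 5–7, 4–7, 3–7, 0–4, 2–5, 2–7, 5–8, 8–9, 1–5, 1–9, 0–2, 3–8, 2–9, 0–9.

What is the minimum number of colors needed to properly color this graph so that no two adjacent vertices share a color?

3

0, 2, 5 are pairwise adjacent, so at least 3 colors are needed.
3 colors suffice: color red → {3, 4, 5, 6, 9}; color blue → {0, 1, 7, 8}; color green → {2}. Every edge joins two different colors.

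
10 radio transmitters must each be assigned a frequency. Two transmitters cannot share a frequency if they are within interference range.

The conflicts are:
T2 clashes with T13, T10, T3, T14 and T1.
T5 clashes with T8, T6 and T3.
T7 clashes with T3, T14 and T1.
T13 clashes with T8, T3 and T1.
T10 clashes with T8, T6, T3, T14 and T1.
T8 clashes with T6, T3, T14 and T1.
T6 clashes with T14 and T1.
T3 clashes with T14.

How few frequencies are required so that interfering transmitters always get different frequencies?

T2, T10, T3, T14 are mutually in conflict, so at least 4 frequencies are needed.
4 frequencies suffice: T2=2, T5=3, T7=2, T13=4, T10=4, T8=2, T6=1, T3=1, T14=3, T1=3. No two conflicting transmitters share a frequency.

4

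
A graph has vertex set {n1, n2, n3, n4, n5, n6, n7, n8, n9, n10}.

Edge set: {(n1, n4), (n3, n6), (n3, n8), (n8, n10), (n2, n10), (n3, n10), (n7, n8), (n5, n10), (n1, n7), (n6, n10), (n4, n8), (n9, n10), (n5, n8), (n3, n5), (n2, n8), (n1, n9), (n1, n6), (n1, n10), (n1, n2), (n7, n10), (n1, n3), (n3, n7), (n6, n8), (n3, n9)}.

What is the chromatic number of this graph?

4

n3, n7, n8, n10 form a clique, so at least 4 colors are needed.
4 colors suffice: color 1 → {n4, n10}; color 2 → {n1, n8}; color 3 → {n2, n3}; color 4 → {n5, n6, n7, n9}. Each edge has distinct colors on its endpoints.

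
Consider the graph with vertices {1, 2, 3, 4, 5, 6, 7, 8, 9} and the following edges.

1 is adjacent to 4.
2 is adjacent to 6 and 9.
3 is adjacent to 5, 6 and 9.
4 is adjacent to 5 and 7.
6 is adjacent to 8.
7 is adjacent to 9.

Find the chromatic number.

3

The cycle 5-4-7-9-3-5 has odd length 5, so it cannot be 2-colored; at least 3 colors are needed.
3 colors suffice: color a → {4, 6, 9}; color b → {1, 2, 3, 7, 8}; color c → {5}. Every edge joins two different colors.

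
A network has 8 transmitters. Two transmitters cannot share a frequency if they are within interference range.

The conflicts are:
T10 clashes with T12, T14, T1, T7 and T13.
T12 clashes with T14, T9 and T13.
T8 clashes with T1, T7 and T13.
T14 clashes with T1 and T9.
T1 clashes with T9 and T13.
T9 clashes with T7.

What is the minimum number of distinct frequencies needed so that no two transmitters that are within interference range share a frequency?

3

T14, T1, T9 pairwise conflict, so at least 3 frequencies are needed.
Using 3 frequencies: T10=1, T12=2, T8=1, T14=3, T1=2, T9=1, T7=2, T13=3. Each listed conflict is separated.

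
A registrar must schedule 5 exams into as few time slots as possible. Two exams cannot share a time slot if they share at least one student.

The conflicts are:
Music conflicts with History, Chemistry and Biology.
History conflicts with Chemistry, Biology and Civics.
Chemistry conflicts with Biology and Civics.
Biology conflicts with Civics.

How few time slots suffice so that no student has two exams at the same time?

Music, History, Chemistry, Biology pairwise conflict, so at least 4 time slots are needed.
A valid assignment using 4 time slots: Music=4, History=2, Chemistry=1, Biology=3, Civics=4. Every pair that conflicts lands in different time slots.

4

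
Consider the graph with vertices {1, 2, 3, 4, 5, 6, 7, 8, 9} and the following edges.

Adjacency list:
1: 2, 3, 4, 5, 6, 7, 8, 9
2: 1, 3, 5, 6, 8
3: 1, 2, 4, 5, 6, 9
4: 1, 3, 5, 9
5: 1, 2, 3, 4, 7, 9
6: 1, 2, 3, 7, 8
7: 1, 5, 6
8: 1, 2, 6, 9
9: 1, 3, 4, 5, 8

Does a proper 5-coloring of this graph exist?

The chromatic number is 5. 1, 3, 4, 5, 9 are pairwise adjacent (a clique of size 5), so at least 5 colors are needed.
5 colors suffice: 1=red, 2=yellow, 3=blue, 4=purple, 5=green, 6=green, 7=blue, 8=blue, 9=yellow.
That is already a proper 5-coloring.

Yes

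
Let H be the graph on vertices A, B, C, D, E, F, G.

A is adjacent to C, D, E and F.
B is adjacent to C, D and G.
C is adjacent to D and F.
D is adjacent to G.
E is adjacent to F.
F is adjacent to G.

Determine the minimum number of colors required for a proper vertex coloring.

A, E, F form a triangle, so at least 3 colors are needed.
3 colors suffice: color 1 → {D, F}; color 2 → {A, B}; color 3 → {C, E, G}. Each edge has distinct colors on its endpoints.

3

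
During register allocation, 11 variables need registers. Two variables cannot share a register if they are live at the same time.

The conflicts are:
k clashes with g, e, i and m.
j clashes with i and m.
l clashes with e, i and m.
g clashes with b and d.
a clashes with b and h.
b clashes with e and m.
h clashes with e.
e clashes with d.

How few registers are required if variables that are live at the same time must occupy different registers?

2

l and m conflict, so at least 2 registers are needed.
A valid assignment using 2 registers: k=2, j=2, l=2, g=1, a=1, b=2, h=2, e=1, i=1, d=2, m=1. Every pair that conflicts lands in different registers.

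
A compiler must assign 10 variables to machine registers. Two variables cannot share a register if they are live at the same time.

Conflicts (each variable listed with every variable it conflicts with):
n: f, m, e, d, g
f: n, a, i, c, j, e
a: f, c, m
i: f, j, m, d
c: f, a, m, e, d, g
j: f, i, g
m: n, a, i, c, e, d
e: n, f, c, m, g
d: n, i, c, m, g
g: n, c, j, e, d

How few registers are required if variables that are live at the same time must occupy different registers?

3

i, m, d all conflict with each other, so at least 3 registers are needed.
3 registers suffice: register 1 → {n, i, c}; register 2 → {f, m, g}; register 3 → {a, j, e, d}. Each listed conflict is separated.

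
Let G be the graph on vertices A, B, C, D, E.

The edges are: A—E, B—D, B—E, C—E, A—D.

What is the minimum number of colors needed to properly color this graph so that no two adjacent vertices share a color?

2

B and D are adjacent, so at least 2 colors are needed.
2 colors suffice: A=blue, B=blue, C=blue, D=red, E=red. Every edge joins two different colors.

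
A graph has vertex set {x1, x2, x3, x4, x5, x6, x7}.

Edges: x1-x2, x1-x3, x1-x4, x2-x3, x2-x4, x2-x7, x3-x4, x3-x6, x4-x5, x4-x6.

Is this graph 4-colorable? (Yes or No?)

The chromatic number is 4. x1, x2, x3, x4 form a clique, so at least 4 colors are needed.
One proper 4-coloring: x1=4, x2=3, x3=2, x4=1, x5=2, x6=3, x7=1.
That is already a proper 4-coloring.

Yes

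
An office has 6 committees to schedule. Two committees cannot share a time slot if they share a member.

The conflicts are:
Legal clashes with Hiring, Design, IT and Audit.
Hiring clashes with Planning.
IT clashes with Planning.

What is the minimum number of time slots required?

2

IT and Planning conflict, so at least 2 time slots are needed.
2 time slots suffice: time slot 1 → {Legal, Planning}; time slot 2 → {Hiring, Design, IT, Audit}. No two conflicting committees share a time slot.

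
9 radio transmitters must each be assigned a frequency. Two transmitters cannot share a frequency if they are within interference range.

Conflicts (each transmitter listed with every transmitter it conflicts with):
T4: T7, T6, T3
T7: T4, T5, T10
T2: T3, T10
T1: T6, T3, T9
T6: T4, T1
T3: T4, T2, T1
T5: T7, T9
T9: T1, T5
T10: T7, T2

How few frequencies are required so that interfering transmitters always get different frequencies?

The cycle T2-T3-T4-T7-T10-T2 has odd length 5, so it cannot be 2-colored; at least 3 frequencies are needed.
3 frequencies suffice: T4=1, T7=2, T2=3, T1=1, T6=2, T3=2, T5=1, T9=2, T10=1. Each listed conflict is separated.

3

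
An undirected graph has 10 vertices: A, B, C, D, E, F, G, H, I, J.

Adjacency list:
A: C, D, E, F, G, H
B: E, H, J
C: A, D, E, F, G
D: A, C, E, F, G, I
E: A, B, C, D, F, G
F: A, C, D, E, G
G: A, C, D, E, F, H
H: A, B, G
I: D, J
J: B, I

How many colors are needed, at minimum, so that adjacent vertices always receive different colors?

A, C, D, E, F, G form a clique, so at least 6 colors are needed.
6 colors suffice: A=2, B=1, C=6, D=3, E=4, F=5, G=1, H=3, I=1, J=2. Each edge has distinct colors on its endpoints.

6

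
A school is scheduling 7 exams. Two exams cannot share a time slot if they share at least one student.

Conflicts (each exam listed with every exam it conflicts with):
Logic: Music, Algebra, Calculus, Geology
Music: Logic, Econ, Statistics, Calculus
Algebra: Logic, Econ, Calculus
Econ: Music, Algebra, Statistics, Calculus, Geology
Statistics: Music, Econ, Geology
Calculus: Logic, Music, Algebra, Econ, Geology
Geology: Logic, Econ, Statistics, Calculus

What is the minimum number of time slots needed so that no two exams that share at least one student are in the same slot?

Music, Econ, Calculus all conflict with each other, so at least 3 time slots are needed.
A valid assignment using 3 time slots: Logic=1, Music=3, Algebra=3, Econ=1, Statistics=2, Calculus=2, Geology=3. Every pair that conflicts lands in different time slots.

3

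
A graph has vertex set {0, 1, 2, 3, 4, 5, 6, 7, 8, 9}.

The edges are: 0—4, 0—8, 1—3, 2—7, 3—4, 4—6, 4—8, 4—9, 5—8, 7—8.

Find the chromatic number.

3

0, 4, 8 are pairwise adjacent, so at least 3 colors are needed.
A valid assignment using 3 colors: 0=c, 1=a, 2=b, 3=b, 4=a, 5=a, 6=b, 7=a, 8=b, 9=b. No two adjacent vertices share a color.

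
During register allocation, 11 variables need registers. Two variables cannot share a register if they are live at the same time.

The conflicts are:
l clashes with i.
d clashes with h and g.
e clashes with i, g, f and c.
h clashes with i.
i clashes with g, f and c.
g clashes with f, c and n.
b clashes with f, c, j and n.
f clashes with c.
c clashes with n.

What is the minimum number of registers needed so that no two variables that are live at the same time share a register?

e, i, g, f, c are mutually in conflict, so at least 5 registers are needed.
5 registers suffice: register 1 → {d, i, b}; register 2 → {l, h, c, j}; register 3 → {g}; register 4 → {f, n}; register 5 → {e}. Every pair that conflicts lands in different registers.

5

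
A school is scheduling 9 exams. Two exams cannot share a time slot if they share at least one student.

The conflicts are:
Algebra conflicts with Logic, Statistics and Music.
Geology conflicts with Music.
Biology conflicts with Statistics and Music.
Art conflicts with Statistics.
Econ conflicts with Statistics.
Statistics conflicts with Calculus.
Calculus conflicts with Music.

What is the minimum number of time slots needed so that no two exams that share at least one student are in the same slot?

Biology and Statistics conflict, so at least 2 time slots are needed.
2 time slots suffice: Algebra=2, Geology=2, Biology=2, Logic=1, Art=2, Econ=2, Statistics=1, Calculus=2, Music=1. No two conflicting exams share a time slot.

2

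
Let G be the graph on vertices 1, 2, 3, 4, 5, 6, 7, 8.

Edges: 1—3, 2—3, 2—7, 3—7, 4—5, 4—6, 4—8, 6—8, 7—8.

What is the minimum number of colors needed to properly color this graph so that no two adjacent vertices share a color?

3

4, 6, 8 form a triangle, so at least 3 colors are needed.
3 colors suffice: 1=a, 2=c, 3=b, 4=a, 5=b, 6=c, 7=a, 8=b. No two adjacent vertices share a color.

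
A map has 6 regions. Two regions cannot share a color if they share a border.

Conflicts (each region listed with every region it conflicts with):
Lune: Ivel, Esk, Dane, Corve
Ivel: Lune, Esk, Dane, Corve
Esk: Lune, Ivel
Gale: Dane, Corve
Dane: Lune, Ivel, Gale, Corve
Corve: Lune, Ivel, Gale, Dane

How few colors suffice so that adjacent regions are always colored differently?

4

Lune, Ivel, Dane, Corve are mutually in conflict, so at least 4 colors are needed.
A valid assignment using 4 colors: Lune=2, Ivel=1, Esk=3, Gale=1, Dane=4, Corve=3. Each listed conflict is separated.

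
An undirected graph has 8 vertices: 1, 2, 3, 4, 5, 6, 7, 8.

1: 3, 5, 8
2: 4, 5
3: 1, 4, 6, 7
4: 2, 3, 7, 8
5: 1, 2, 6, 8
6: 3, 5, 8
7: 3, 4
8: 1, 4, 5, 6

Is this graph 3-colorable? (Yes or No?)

The chromatic number is 3. 1, 5, 8 are mutually adjacent, so at least 3 colors are needed.
3 colors suffice: 1=green, 2=blue, 3=blue, 4=red, 5=red, 6=green, 7=green, 8=blue.
That is already a proper 3-coloring.

Yes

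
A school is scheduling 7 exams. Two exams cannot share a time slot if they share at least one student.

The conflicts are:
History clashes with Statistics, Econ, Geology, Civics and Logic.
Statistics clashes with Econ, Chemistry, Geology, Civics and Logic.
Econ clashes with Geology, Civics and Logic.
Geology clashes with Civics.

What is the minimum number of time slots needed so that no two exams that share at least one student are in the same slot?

History, Statistics, Econ, Geology, Civics all conflict with each other, so at least 5 time slots are needed.
5 time slots suffice: time slot 1 → {Statistics}; time slot 2 → {Econ, Chemistry}; time slot 3 → {History}; time slot 4 → {Geology, Logic}; time slot 5 → {Civics}. Each listed conflict is separated.

5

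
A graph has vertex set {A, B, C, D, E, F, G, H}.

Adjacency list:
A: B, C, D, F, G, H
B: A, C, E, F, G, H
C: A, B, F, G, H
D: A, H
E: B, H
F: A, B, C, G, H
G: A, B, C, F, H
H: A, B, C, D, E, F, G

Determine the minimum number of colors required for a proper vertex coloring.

A, B, C, F, G, H form a clique, so at least 6 colors are needed.
One proper 6-coloring: A=3, B=2, C=5, D=2, E=3, F=4, G=6, H=1. Each edge has distinct colors on its endpoints.

6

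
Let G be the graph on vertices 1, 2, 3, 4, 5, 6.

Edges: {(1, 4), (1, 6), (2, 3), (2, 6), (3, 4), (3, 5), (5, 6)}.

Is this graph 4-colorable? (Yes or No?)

The chromatic number is 3. The cycle 3-5-6-1-4-3 has odd length 5, so it cannot be 2-colored; at least 3 colors are needed.
A valid assignment using 3 colors: 1=b, 2=b, 3=a, 4=c, 5=b, 6=a.
Since 4 ≥ 3, a proper 4-coloring certainly exists.

Yes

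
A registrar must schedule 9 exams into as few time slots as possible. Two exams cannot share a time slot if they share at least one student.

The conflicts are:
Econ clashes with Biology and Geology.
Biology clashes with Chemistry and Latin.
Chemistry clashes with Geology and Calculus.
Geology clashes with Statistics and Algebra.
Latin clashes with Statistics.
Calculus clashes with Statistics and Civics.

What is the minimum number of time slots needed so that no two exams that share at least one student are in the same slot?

The cycle Statistics-Geology-Chemistry-Biology-Latin-Statistics has odd length 5, so it cannot be 2-colored; at least 3 time slots are needed.
3 time slots suffice: time slot 1 → {Biology, Geology, Calculus}; time slot 2 → {Econ, Chemistry, Statistics, Algebra, Civics}; time slot 3 → {Latin}. Each listed conflict is separated.

3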